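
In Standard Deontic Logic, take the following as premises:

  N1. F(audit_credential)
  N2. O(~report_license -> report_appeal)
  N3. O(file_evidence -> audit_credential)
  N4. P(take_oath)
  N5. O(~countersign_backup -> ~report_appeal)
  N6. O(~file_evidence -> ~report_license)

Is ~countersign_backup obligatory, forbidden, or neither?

Premise 1, F(audit_credential), is equivalent to O(~audit_credential).
The contrapositive of premise 3 (O(file_evidence -> audit_credential)) is O(~audit_credential -> ~file_evidence), and O(~audit_credential) is already established, so O(~file_evidence).
Premise 6 is O(~file_evidence -> ~report_license); since O(~file_evidence), deontic closure gives O(~report_license).
From O(~report_license) and premise 2, O(~report_license -> report_appeal), we obtain O(report_appeal).
Premise 5 is O(~countersign_backup -> ~report_appeal); contrapositively O(report_appeal -> countersign_backup). Since O(report_appeal) holds, K gives O(countersign_backup).
Premise 4 does not contribute to this derivation.
Thus O(countersign_backup), which is F(~countersign_backup): ~countersign_backup is forbidden.

Forbidden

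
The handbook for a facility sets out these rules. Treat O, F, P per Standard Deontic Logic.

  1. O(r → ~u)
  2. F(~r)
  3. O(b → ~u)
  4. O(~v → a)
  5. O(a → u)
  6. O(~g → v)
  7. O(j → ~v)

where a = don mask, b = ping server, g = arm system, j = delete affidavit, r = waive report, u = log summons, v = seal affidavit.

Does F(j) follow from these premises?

Yes

F(~r) at premise 2 means O(r).
With premise 1, O(r → ~u), the K-axiom yields O(~u).
The contrapositive of premise 5 (O(a → u)) is O(~u → ~a), and O(~u) is already established, so O(~a).
Premise 4, O(~v → a), contraposes to O(~a → v); with O(~a) we get O(v).
Premise 7, O(j → ~v), contraposes to O(v → ~j); with O(v) we get O(~j).
Premises 3, 6 do not contribute to this derivation.
So O(~j) holds, i.e. F(j). The claim follows.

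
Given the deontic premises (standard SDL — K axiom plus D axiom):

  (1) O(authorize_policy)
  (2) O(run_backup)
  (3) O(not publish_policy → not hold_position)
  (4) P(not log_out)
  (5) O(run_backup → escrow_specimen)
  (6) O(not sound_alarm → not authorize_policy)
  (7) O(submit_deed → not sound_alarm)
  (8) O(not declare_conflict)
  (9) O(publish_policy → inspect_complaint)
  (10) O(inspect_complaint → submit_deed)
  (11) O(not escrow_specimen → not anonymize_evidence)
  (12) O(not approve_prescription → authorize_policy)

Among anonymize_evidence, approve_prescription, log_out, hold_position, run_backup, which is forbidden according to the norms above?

hold_position

From premise 1 we have O(authorize_policy).
Premise 6, O(not sound_alarm → not authorize_policy), contraposes to O(authorize_policy → sound_alarm); with O(authorize_policy) we get O(sound_alarm).
Premise 7 is O(submit_deed → not sound_alarm); contrapositively O(sound_alarm → not submit_deed). Since O(sound_alarm) holds, K gives O(not submit_deed).
Premise 10 is O(inspect_complaint → submit_deed); contrapositively O(not submit_deed → not inspect_complaint). Since O(not submit_deed) holds, K gives O(not inspect_complaint).
The contrapositive of premise 9 (O(publish_policy → inspect_complaint)) is O(not inspect_complaint → not publish_policy), and O(not inspect_complaint) is already established, so O(not publish_policy).
Premise 3 is O(not publish_policy → not hold_position); since O(not publish_policy), deontic closure gives O(not hold_position).
So O(not hold_position) holds, i.e. hold_position is forbidden. None of the other listed options is forbidden under the premises.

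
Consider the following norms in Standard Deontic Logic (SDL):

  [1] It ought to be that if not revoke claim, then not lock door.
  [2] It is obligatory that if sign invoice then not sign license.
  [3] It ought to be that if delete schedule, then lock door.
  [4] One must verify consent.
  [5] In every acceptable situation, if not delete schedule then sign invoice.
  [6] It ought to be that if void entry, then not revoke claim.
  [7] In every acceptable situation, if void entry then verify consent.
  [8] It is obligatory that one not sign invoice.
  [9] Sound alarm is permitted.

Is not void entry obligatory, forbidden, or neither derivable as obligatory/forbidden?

Obligatory

From premise 8 we have O(¬sign_invoice).
The contrapositive of premise 5 (O(¬delete_schedule → sign_invoice)) is O(¬sign_invoice → delete_schedule), and O(¬sign_invoice) is already established, so O(delete_schedule).
From O(delete_schedule) and premise 3, O(delete_schedule → lock_door), we obtain O(lock_door).
Premise 1 is O(¬revoke_claim → ¬lock_door); contrapositively O(lock_door → revoke_claim). Since O(lock_door) holds, K gives O(revoke_claim).
Premise 6 is O(void_entry → ¬revoke_claim); contrapositively O(revoke_claim → ¬void_entry). Since O(revoke_claim) holds, K gives O(¬void_entry).
Premises 2, 4, 7, 9 do not contribute to this derivation.
Hence ¬void_entry is obligatory.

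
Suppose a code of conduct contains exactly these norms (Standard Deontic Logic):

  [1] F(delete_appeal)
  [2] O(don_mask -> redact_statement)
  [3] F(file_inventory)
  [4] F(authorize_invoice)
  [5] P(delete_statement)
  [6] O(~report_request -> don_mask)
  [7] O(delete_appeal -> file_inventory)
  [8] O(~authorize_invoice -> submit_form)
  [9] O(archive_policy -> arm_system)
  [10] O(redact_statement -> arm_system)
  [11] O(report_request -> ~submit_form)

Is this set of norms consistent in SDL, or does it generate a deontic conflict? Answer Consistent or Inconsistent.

Consistent

Premise 7 is O(delete_appeal -> file_inventory), but O(delete_appeal) is not derivable from the premises, so it does not yield O(file_inventory).
So O(file_inventory) is not derivable, and the apparent clash with O(~file_inventory) does not arise.
A world satisfying every obligation exists (e.g. archive_policy=false, arm_system=true, authorize_invoice=false, delete_appeal=false, delete_statement=false, don_mask=true, file_inventory=false, redact_statement=true, report_request=false, submit_form=true); no atom is both obligatory and forbidden, so the set is consistent.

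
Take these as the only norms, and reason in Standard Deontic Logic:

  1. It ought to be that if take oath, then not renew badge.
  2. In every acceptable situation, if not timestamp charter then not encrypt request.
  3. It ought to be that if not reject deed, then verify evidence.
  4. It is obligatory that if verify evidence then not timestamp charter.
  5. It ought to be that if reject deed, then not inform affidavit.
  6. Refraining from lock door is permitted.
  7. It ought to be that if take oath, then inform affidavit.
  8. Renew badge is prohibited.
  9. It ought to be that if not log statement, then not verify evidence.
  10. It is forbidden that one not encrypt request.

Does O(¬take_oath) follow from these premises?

Premise 10 is F(¬encrypt_request), i.e. O(encrypt_request).
Premise 2 is O(¬timestamp_charter → ¬encrypt_request); contrapositively O(encrypt_request → timestamp_charter). Since O(encrypt_request) holds, K gives O(timestamp_charter).
Premise 4 is O(verify_evidence → ¬timestamp_charter); contrapositively O(timestamp_charter → ¬verify_evidence). Since O(timestamp_charter) holds, K gives O(¬verify_evidence).
Premise 3 is O(¬reject_deed → verify_evidence); contrapositively O(¬verify_evidence → reject_deed). Since O(¬verify_evidence) holds, K gives O(reject_deed).
From O(reject_deed) and premise 5, O(reject_deed → ¬inform_affidavit), we obtain O(¬inform_affidavit).
Premise 7, O(take_oath → inform_affidavit), contraposes to O(¬inform_affidavit → ¬take_oath); with O(¬inform_affidavit) we get O(¬take_oath).
Premises 1, 6, 8, 9 do not contribute to this derivation.
So O(¬take_oath) follows.

Yes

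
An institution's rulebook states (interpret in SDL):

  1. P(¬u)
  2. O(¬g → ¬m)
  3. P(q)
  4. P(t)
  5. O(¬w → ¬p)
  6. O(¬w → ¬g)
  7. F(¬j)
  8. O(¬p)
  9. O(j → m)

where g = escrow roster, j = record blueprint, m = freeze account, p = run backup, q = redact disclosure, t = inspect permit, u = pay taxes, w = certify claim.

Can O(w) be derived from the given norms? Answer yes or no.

Premise 7 is F(¬j), i.e. O(j).
Applying K to premise 9 (O(j → m)) and O(j) yields O(m).
The contrapositive of premise 2 (O(¬g → ¬m)) is O(m → g), and O(m) is already established, so O(g).
The contrapositive of premise 6 (O(¬w → ¬g)) is O(g → w), and O(g) is already established, so O(w).
Premises 1, 3, 4, 5, 8 do not contribute to this derivation.
So O(w) follows.

Yes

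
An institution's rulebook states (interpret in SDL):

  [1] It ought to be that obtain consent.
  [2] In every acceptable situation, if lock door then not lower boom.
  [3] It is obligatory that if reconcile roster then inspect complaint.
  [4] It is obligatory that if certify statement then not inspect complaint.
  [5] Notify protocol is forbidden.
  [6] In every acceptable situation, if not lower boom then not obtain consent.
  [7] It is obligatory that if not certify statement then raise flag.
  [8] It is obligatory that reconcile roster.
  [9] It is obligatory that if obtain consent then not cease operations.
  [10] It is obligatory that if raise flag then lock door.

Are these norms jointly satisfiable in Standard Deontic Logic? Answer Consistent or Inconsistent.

Premise 8 gives O(reconcile_roster).
From O(reconcile_roster) and premise 3, O(reconcile_roster → inspect_complaint), we obtain O(inspect_complaint).
Premise 4, O(certify_statement → ¬inspect_complaint), contraposes to O(inspect_complaint → ¬certify_statement); with O(inspect_complaint) we get O(¬certify_statement).
With premise 7, O(¬certify_statement → raise_flag), the K-axiom yields O(raise_flag).
Premise 10 is O(raise_flag → lock_door); since O(raise_flag), deontic closure gives O(lock_door).
With premise 2, O(lock_door → ¬lower_boom), the K-axiom yields O(¬lower_boom).
Applying K to premise 6 (O(¬lower_boom → ¬obtain_consent)) and O(¬lower_boom) yields O(¬obtain_consent).
But premise 1 directly asserts O(obtain_consent).
We now have both O(¬obtain_consent) and O(obtain_consent) — obtain_consent is simultaneously obligatory and forbidden, violating the D-axiom.

Inconsistent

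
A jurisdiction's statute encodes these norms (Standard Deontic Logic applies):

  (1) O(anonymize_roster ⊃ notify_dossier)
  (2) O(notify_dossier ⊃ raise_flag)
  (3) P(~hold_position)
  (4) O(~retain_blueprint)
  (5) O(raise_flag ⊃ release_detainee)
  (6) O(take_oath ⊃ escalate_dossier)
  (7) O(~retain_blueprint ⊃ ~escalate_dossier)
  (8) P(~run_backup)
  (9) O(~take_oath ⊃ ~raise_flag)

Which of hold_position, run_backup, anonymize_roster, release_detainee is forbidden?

anonymize_roster

Premise 4 gives O(~retain_blueprint).
Applying K to premise 7 (O(~retain_blueprint ⊃ ~escalate_dossier)) and O(~retain_blueprint) yields O(~escalate_dossier).
Premise 6 is O(take_oath ⊃ escalate_dossier); contrapositively O(~escalate_dossier ⊃ ~take_oath). Since O(~escalate_dossier) holds, K gives O(~take_oath).
Premise 9 is O(~take_oath ⊃ ~raise_flag); since O(~take_oath), deontic closure gives O(~raise_flag).
Premise 2, O(notify_dossier ⊃ raise_flag), contraposes to O(~raise_flag ⊃ ~notify_dossier); with O(~raise_flag) we get O(~notify_dossier).
The contrapositive of premise 1 (O(anonymize_roster ⊃ notify_dossier)) is O(~notify_dossier ⊃ ~anonymize_roster), and O(~notify_dossier) is already established, so O(~anonymize_roster).
So O(~anonymize_roster) holds, i.e. anonymize_roster is forbidden. None of the other listed options is forbidden under the premises.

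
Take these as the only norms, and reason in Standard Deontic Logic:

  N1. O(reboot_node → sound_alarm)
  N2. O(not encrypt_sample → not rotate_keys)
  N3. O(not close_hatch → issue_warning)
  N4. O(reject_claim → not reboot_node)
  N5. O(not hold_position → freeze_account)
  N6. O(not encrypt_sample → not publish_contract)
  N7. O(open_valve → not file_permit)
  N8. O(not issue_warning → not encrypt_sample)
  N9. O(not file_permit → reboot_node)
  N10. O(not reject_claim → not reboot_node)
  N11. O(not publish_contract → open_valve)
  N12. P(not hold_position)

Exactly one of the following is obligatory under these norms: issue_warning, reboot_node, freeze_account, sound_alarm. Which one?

Premises 10 and 4 are O(not reject_claim → not reboot_node) and O(reject_claim → not reboot_node); every ideal world satisfies not reject_claim or reject_claim, so in either case not reboot_node holds — hence O(not reboot_node).
The contrapositive of premise 9 (O(not file_permit → reboot_node)) is O(not reboot_node → file_permit), and O(not reboot_node) is already established, so O(file_permit).
The contrapositive of premise 7 (O(open_valve → not file_permit)) is O(file_permit → not open_valve), and O(file_permit) is already established, so O(not open_valve).
Premise 11, O(not publish_contract → open_valve), contraposes to O(not open_valve → publish_contract); with O(not open_valve) we get O(publish_contract).
The contrapositive of premise 6 (O(not encrypt_sample → not publish_contract)) is O(publish_contract → encrypt_sample), and O(publish_contract) is already established, so O(encrypt_sample).
The contrapositive of premise 8 (O(not issue_warning → not encrypt_sample)) is O(encrypt_sample → issue_warning), and O(encrypt_sample) is already established, so O(issue_warning).
So O(issue_warning) holds — issue_warning is obligatory. None of the other listed options is made obligatory by any chain of premises.

issue_warning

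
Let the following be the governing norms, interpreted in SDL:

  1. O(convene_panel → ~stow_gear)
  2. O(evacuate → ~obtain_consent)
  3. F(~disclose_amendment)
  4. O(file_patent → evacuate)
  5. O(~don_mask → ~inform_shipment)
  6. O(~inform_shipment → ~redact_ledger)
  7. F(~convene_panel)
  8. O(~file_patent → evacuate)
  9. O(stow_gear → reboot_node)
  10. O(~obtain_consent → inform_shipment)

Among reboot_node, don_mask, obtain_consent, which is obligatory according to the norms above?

Premises 8 and 4 are O(~file_patent → evacuate) and O(file_patent → evacuate); every ideal world satisfies ~file_patent or file_patent, so in either case evacuate holds — hence O(evacuate).
Applying K to premise 2 (O(evacuate → ~obtain_consent)) and O(evacuate) yields O(~obtain_consent).
With premise 10, O(~obtain_consent → inform_shipment), the K-axiom yields O(inform_shipment).
Premise 5, O(~don_mask → ~inform_shipment), contraposes to O(inform_shipment → don_mask); with O(inform_shipment) we get O(don_mask).
So O(don_mask) holds — don_mask is obligatory. None of the other listed options is made obligatory by any chain of premises.

don_mask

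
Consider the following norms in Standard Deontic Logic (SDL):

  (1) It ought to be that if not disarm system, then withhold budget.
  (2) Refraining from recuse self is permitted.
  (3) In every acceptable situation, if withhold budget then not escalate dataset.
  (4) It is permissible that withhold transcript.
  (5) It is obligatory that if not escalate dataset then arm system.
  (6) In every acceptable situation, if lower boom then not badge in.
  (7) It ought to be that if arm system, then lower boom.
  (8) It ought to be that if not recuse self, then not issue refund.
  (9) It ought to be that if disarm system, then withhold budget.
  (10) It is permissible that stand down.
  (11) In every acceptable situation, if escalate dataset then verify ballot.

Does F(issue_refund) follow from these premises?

Premise 8 is O(¬recuse_self → ¬issue_refund), but O(¬recuse_self) is not derivable from the premises (the permission P(¬recuse_self) asserts only ¬O(recuse_self), not O(¬recuse_self)), so it does not yield O(¬issue_refund).
No other premise forces O(¬issue_refund). An ideal world satisfying every premise can still have issue_refund true, so F(issue_refund) is not derivable.

No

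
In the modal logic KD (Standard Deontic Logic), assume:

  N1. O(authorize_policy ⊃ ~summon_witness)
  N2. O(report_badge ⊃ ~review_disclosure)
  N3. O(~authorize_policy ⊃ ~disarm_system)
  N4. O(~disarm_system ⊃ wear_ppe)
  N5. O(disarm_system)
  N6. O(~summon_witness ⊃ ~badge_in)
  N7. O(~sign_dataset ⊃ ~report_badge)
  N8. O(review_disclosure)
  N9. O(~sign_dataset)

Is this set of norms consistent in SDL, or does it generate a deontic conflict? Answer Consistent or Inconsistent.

Premise 2 is O(report_badge ⊃ ~review_disclosure), but O(report_badge) is not derivable from the premises, so it does not yield O(~review_disclosure).
So O(~review_disclosure) is not derivable, and the apparent clash with O(review_disclosure) does not arise.
A world satisfying every obligation exists (e.g. authorize_policy=true, badge_in=false, disarm_system=true, report_badge=false, review_disclosure=true, sign_dataset=false, summon_witness=false, wear_ppe=false); no atom is both obligatory and forbidden, so the set is consistent.

Consistent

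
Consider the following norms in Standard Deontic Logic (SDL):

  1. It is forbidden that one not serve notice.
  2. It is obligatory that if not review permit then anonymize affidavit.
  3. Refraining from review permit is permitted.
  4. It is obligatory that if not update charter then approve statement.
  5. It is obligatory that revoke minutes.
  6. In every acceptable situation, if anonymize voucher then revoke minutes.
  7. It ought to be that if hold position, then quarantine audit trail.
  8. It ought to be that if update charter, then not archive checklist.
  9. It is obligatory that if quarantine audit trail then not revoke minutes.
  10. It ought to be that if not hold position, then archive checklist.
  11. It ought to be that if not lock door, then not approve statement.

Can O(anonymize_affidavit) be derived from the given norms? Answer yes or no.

No

Premise 2 is O(¬review_permit → anonymize_affidavit), but O(¬review_permit) is not derivable from the premises (the permission P(¬review_permit) asserts only ¬O(review_permit), not O(¬review_permit)), so it does not yield O(anonymize_affidavit).
No other premise forces O(anonymize_affidavit). An ideal world satisfying every premise can still have anonymize_affidavit false, so O(anonymize_affidavit) is not derivable.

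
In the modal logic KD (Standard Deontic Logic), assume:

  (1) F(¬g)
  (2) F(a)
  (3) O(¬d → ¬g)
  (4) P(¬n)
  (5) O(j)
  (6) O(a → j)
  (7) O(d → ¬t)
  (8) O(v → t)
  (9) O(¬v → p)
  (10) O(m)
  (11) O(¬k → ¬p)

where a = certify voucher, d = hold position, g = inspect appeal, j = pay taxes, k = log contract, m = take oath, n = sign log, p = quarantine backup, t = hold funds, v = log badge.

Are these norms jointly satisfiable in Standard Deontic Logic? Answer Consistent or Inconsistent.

Consistent

Premise 6 is O(a → j); even if O(j) held, inferring O(a) would be affirming the consequent — invalid.
So O(a) is not derivable, and the apparent clash with O(¬a) does not arise.
A world satisfying every obligation exists (e.g. a=false, d=true, g=true, j=true, k=true, m=true, n=false, p=true, t=false, v=false); no atom is both obligatory and forbidden, so the set is consistent.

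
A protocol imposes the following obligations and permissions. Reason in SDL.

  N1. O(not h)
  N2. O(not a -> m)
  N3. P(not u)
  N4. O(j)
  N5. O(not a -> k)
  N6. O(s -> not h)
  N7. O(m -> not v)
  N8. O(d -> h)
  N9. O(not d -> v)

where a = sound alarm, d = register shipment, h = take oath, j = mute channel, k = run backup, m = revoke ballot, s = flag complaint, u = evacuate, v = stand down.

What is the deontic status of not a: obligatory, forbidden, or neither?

From premise 1 we have O(not h).
The contrapositive of premise 8 (O(d -> h)) is O(not h -> not d), and O(not h) is already established, so O(not d).
Applying K to premise 9 (O(not d -> v)) and O(not d) yields O(v).
Premise 7 is O(m -> not v); contrapositively O(v -> not m). Since O(v) holds, K gives O(not m).
Premise 2, O(not a -> m), contraposes to O(not m -> a); with O(not m) we get O(a).
Premises 3, 4, 5, 6 do not contribute to this derivation.
Thus O(a), which is F(not a): not a is forbidden.

Forbidden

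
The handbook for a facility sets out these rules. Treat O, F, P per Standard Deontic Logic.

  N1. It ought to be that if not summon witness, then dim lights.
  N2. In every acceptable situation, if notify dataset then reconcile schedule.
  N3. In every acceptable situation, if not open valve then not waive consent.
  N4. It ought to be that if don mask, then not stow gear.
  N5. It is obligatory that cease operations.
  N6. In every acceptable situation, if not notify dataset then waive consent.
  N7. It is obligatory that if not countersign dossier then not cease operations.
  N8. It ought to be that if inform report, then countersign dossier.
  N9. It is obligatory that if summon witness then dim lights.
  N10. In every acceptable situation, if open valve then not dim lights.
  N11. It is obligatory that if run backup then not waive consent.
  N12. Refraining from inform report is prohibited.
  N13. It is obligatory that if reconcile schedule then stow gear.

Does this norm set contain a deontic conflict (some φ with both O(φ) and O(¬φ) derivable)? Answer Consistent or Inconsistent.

Consistent

Premise 7 is O(¬countersign_dossier → ¬cease_operations), but O(¬countersign_dossier) is not derivable from the premises, so it does not yield O(¬cease_operations).
So O(¬cease_operations) is not derivable, and the apparent clash with O(cease_operations) does not arise.
A world satisfying every obligation exists (e.g. cease_operations=true, countersign_dossier=true, dim_lights=true, don_mask=false, inform_report=true, notify_dataset=true, open_valve=false, reconcile_schedule=true, run_backup=false, stow_gear=true, summon_witness=false, waive_consent=false); no atom is both obligatory and forbidden, so the set is consistent.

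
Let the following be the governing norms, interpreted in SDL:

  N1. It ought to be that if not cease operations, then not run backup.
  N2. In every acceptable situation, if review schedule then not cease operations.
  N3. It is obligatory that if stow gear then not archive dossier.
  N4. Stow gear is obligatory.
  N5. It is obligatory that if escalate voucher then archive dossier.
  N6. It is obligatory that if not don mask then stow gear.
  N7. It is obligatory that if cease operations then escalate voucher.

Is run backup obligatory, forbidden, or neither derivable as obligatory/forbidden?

Premise 4 states O(stow_gear) outright.
Applying K to premise 3 (O(stow_gear → ¬archive_dossier)) and O(stow_gear) yields O(¬archive_dossier).
Premise 5 is O(escalate_voucher → archive_dossier); contrapositively O(¬archive_dossier → ¬escalate_voucher). Since O(¬archive_dossier) holds, K gives O(¬escalate_voucher).
The contrapositive of premise 7 (O(cease_operations → escalate_voucher)) is O(¬escalate_voucher → ¬cease_operations), and O(¬escalate_voucher) is already established, so O(¬cease_operations).
Premise 1 is O(¬cease_operations → ¬run_backup); since O(¬cease_operations), deontic closure gives O(¬run_backup).
Premises 2, 6 do not contribute to this derivation.
Thus O(¬run_backup), which is F(run_backup): run_backup is forbidden.

Forbidden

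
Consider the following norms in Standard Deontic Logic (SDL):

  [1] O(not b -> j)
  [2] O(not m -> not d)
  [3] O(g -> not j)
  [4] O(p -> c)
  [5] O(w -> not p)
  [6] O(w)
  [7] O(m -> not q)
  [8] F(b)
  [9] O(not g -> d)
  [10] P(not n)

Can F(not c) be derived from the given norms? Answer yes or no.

Premise 4 is O(p -> c), but O(p) is not derivable from the premises, so it does not yield O(c).
No other premise forces O(c). An ideal world satisfying every premise can still have not c true, so F(not c) is not derivable.

No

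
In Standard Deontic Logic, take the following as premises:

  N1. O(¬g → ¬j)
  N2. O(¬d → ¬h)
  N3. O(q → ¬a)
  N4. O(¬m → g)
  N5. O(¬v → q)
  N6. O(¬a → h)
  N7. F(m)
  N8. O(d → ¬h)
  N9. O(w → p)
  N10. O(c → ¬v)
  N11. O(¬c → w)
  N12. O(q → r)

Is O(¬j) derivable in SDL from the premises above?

Premise 1 is O(¬g → ¬j), but O(¬g) is not derivable from the premises, so it does not yield O(¬j).
No other premise forces O(¬j). An ideal world satisfying every premise can still have ¬j false, so O(¬j) is not derivable.

No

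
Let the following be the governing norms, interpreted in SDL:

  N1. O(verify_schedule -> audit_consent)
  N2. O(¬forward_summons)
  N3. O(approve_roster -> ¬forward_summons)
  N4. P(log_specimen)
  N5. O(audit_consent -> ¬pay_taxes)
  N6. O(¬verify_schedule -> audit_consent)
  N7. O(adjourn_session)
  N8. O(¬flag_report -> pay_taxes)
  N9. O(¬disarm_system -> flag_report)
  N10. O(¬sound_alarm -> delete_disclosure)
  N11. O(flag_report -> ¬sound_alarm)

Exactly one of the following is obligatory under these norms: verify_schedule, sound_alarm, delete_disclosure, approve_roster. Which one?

delete_disclosure

Premises 1 and 6 cover both cases: O(verify_schedule -> audit_consent) and O(¬verify_schedule -> audit_consent). Since verify_schedule ∨ ¬verify_schedule is a tautology, O(audit_consent) follows.
From O(audit_consent) and premise 5, O(audit_consent -> ¬pay_taxes), we obtain O(¬pay_taxes).
The contrapositive of premise 8 (O(¬flag_report -> pay_taxes)) is O(¬pay_taxes -> flag_report), and O(¬pay_taxes) is already established, so O(flag_report).
Premise 11 is O(flag_report -> ¬sound_alarm); since O(flag_report), deontic closure gives O(¬sound_alarm).
Applying K to premise 10 (O(¬sound_alarm -> delete_disclosure)) and O(¬sound_alarm) yields O(delete_disclosure).
So O(delete_disclosure) holds — delete_disclosure is obligatory. None of the other listed options is made obligatory by any chain of premises.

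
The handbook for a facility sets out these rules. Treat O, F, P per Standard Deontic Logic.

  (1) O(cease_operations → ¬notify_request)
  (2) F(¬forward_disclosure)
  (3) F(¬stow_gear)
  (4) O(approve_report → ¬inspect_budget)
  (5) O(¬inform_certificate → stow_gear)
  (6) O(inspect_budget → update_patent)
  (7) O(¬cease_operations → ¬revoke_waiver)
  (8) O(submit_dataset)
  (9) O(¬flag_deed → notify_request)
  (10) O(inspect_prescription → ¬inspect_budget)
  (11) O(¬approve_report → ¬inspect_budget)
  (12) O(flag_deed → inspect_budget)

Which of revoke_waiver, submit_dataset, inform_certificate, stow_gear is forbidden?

By case analysis on approve_report: premise 4 gives O(approve_report → ¬inspect_budget) and premise 11 gives O(¬approve_report → ¬inspect_budget), so O(¬inspect_budget) either way.
The contrapositive of premise 12 (O(flag_deed → inspect_budget)) is O(¬inspect_budget → ¬flag_deed), and O(¬inspect_budget) is already established, so O(¬flag_deed).
With premise 9, O(¬flag_deed → notify_request), the K-axiom yields O(notify_request).
Premise 1 is O(cease_operations → ¬notify_request); contrapositively O(notify_request → ¬cease_operations). Since O(notify_request) holds, K gives O(¬cease_operations).
Applying K to premise 7 (O(¬cease_operations → ¬revoke_waiver)) and O(¬cease_operations) yields O(¬revoke_waiver).
So O(¬revoke_waiver) holds, i.e. revoke_waiver is forbidden. None of the other listed options is forbidden under the premises.

revoke_waiver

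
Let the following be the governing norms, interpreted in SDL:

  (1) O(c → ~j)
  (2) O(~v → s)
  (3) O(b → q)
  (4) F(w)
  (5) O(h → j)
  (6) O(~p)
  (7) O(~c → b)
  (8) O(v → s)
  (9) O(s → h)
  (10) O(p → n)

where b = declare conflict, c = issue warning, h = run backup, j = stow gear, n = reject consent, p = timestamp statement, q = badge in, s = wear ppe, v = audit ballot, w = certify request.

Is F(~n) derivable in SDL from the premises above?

Premise 10 is O(p → n), but O(p) is not derivable from the premises, so it does not yield O(n).
No other premise forces O(n). An ideal world satisfying every premise can still have ~n true, so F(~n) is not derivable.

No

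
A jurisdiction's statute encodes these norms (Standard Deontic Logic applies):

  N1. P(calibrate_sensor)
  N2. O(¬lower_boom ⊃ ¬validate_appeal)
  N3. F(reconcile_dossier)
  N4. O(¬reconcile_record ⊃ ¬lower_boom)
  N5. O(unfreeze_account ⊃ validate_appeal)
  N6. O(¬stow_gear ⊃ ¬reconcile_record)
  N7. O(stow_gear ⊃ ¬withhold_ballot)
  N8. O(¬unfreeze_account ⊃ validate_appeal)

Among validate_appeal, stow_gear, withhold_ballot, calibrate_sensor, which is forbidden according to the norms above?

Premises 5 and 8 cover both cases: O(unfreeze_account ⊃ validate_appeal) and O(¬unfreeze_account ⊃ validate_appeal). Since unfreeze_account ∨ ¬unfreeze_account is a tautology, O(validate_appeal) follows.
Premise 2, O(¬lower_boom ⊃ ¬validate_appeal), contraposes to O(validate_appeal ⊃ lower_boom); with O(validate_appeal) we get O(lower_boom).
Premise 4 is O(¬reconcile_record ⊃ ¬lower_boom); contrapositively O(lower_boom ⊃ reconcile_record). Since O(lower_boom) holds, K gives O(reconcile_record).
Premise 6 is O(¬stow_gear ⊃ ¬reconcile_record); contrapositively O(reconcile_record ⊃ stow_gear). Since O(reconcile_record) holds, K gives O(stow_gear).
With premise 7, O(stow_gear ⊃ ¬withhold_ballot), the K-axiom yields O(¬withhold_ballot).
So O(¬withhold_ballot) holds, i.e. withhold_ballot is forbidden. None of the other listed options is forbidden under the premises.

withhold_ballot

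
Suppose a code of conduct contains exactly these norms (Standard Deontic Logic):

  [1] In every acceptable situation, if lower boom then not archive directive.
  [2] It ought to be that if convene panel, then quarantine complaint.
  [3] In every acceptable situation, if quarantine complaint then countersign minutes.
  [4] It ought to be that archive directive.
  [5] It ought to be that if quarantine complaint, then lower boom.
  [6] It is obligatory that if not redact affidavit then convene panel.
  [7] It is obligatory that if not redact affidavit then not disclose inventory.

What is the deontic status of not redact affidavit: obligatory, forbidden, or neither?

Forbidden

From premise 4 we have O(archive_directive).
The contrapositive of premise 1 (O(lower_boom → ¬archive_directive)) is O(archive_directive → ¬lower_boom), and O(archive_directive) is already established, so O(¬lower_boom).
The contrapositive of premise 5 (O(quarantine_complaint → lower_boom)) is O(¬lower_boom → ¬quarantine_complaint), and O(¬lower_boom) is already established, so O(¬quarantine_complaint).
The contrapositive of premise 2 (O(convene_panel → quarantine_complaint)) is O(¬quarantine_complaint → ¬convene_panel), and O(¬quarantine_complaint) is already established, so O(¬convene_panel).
Premise 6, O(¬redact_affidavit → convene_panel), contraposes to O(¬convene_panel → redact_affidavit); with O(¬convene_panel) we get O(redact_affidavit).
Premises 3, 7 do not contribute to this derivation.
Thus O(redact_affidavit), which is F(¬redact_affidavit): ¬redact_affidavit is forbidden.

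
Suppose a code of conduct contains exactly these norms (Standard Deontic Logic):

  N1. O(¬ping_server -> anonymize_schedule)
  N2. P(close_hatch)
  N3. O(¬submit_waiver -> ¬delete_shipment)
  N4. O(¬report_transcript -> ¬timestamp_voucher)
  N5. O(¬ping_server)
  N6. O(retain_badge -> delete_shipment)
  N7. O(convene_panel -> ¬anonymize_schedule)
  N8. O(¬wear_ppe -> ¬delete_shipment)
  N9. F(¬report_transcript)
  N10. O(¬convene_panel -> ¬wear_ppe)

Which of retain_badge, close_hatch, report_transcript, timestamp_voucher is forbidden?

retain_badge

Premise 5 gives O(¬ping_server).
Premise 1 is O(¬ping_server -> anonymize_schedule); since O(¬ping_server), deontic closure gives O(anonymize_schedule).
The contrapositive of premise 7 (O(convene_panel -> ¬anonymize_schedule)) is O(anonymize_schedule -> ¬convene_panel), and O(anonymize_schedule) is already established, so O(¬convene_panel).
With premise 10, O(¬convene_panel -> ¬wear_ppe), the K-axiom yields O(¬wear_ppe).
From O(¬wear_ppe) and premise 8, O(¬wear_ppe -> ¬delete_shipment), we obtain O(¬delete_shipment).
The contrapositive of premise 6 (O(retain_badge -> delete_shipment)) is O(¬delete_shipment -> ¬retain_badge), and O(¬delete_shipment) is already established, so O(¬retain_badge).
So O(¬retain_badge) holds, i.e. retain_badge is forbidden. None of the other listed options is forbidden under the premises.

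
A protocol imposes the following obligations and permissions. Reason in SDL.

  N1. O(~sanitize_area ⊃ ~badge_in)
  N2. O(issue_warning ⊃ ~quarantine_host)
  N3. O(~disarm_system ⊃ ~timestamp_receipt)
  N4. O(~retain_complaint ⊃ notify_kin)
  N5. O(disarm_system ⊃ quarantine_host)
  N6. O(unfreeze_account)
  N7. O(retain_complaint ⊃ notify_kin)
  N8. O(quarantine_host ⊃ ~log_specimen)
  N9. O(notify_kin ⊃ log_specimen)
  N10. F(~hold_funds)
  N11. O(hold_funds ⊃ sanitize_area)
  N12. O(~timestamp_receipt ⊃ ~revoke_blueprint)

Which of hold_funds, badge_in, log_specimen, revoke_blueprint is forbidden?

Premises 4 and 7 are O(~retain_complaint ⊃ notify_kin) and O(retain_complaint ⊃ notify_kin); every ideal world satisfies ~retain_complaint or retain_complaint, so in either case notify_kin holds — hence O(notify_kin).
Applying K to premise 9 (O(notify_kin ⊃ log_specimen)) and O(notify_kin) yields O(log_specimen).
The contrapositive of premise 8 (O(quarantine_host ⊃ ~log_specimen)) is O(log_specimen ⊃ ~quarantine_host), and O(log_specimen) is already established, so O(~quarantine_host).
The contrapositive of premise 5 (O(disarm_system ⊃ quarantine_host)) is O(~quarantine_host ⊃ ~disarm_system), and O(~quarantine_host) is already established, so O(~disarm_system).
From O(~disarm_system) and premise 3, O(~disarm_system ⊃ ~timestamp_receipt), we obtain O(~timestamp_receipt).
Applying K to premise 12 (O(~timestamp_receipt ⊃ ~revoke_blueprint)) and O(~timestamp_receipt) yields O(~revoke_blueprint).
So O(~revoke_blueprint) holds, i.e. revoke_blueprint is forbidden. None of the other listed options is forbidden under the premises.

revoke_blueprint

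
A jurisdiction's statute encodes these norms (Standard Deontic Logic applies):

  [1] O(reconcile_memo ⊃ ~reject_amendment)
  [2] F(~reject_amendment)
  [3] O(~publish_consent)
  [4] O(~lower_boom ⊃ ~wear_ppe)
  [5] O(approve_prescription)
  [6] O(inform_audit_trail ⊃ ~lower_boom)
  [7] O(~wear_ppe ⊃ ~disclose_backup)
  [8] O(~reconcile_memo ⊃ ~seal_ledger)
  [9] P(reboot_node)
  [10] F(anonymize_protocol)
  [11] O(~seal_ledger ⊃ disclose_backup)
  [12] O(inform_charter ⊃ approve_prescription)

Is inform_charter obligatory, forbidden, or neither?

Neither

Premise 12 is O(inform_charter ⊃ approve_prescription); even if O(approve_prescription) held, inferring O(inform_charter) would be affirming the consequent — invalid.
No premise or chain of K-axiom applications forces O(inform_charter), and none forces O(~inform_charter). So inform_charter is neither obligatory nor forbidden under these norms.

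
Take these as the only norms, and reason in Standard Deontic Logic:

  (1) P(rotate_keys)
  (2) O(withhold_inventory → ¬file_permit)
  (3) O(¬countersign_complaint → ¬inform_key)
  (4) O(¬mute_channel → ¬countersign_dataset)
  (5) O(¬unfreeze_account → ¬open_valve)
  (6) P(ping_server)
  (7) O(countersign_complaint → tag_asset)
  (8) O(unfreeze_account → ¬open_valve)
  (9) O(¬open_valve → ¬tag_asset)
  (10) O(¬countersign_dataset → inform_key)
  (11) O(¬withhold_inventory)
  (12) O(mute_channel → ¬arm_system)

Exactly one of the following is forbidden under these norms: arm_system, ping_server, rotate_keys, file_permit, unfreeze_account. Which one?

By case analysis on unfreeze_account: premise 8 gives O(unfreeze_account → ¬open_valve) and premise 5 gives O(¬unfreeze_account → ¬open_valve), so O(¬open_valve) either way.
From O(¬open_valve) and premise 9, O(¬open_valve → ¬tag_asset), we obtain O(¬tag_asset).
Premise 7, O(countersign_complaint → tag_asset), contraposes to O(¬tag_asset → ¬countersign_complaint); with O(¬tag_asset) we get O(¬countersign_complaint).
Applying K to premise 3 (O(¬countersign_complaint → ¬inform_key)) and O(¬countersign_complaint) yields O(¬inform_key).
Premise 10, O(¬countersign_dataset → inform_key), contraposes to O(¬inform_key → countersign_dataset); with O(¬inform_key) we get O(countersign_dataset).
The contrapositive of premise 4 (O(¬mute_channel → ¬countersign_dataset)) is O(countersign_dataset → mute_channel), and O(countersign_dataset) is already established, so O(mute_channel).
From O(mute_channel) and premise 12, O(mute_channel → ¬arm_system), we obtain O(¬arm_system).
So O(¬arm_system) holds, i.e. arm_system is forbidden. None of the other listed options is forbidden under the premises.

arm_system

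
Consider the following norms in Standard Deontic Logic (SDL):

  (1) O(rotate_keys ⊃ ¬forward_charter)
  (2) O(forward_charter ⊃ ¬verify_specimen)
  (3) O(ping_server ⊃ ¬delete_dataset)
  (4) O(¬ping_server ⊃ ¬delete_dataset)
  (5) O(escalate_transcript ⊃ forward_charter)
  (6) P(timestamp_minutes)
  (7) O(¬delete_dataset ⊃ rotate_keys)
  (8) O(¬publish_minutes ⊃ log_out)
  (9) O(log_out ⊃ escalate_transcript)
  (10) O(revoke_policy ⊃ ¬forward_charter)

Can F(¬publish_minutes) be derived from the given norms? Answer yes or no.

Yes

Premises 4 and 3 are O(¬ping_server ⊃ ¬delete_dataset) and O(ping_server ⊃ ¬delete_dataset); every ideal world satisfies ¬ping_server or ping_server, so in either case ¬delete_dataset holds — hence O(¬delete_dataset).
From O(¬delete_dataset) and premise 7, O(¬delete_dataset ⊃ rotate_keys), we obtain O(rotate_keys).
Premise 1 is O(rotate_keys ⊃ ¬forward_charter); since O(rotate_keys), deontic closure gives O(¬forward_charter).
The contrapositive of premise 5 (O(escalate_transcript ⊃ forward_charter)) is O(¬forward_charter ⊃ ¬escalate_transcript), and O(¬forward_charter) is already established, so O(¬escalate_transcript).
Premise 9 is O(log_out ⊃ escalate_transcript); contrapositively O(¬escalate_transcript ⊃ ¬log_out). Since O(¬escalate_transcript) holds, K gives O(¬log_out).
The contrapositive of premise 8 (O(¬publish_minutes ⊃ log_out)) is O(¬log_out ⊃ publish_minutes), and O(¬log_out) is already established, so O(publish_minutes).
Premises 2, 6, 10 do not contribute to this derivation.
So O(publish_minutes) holds, i.e. F(¬publish_minutes). The claim follows.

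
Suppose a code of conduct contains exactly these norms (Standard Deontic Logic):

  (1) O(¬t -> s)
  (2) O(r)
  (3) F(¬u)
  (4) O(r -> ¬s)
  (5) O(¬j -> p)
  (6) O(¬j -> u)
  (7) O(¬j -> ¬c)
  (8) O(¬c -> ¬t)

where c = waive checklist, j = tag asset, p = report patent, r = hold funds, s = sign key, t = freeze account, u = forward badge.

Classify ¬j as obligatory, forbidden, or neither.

Forbidden

Premise 2 states O(r) outright.
Applying K to premise 4 (O(r -> ¬s)) and O(r) yields O(¬s).
Premise 1, O(¬t -> s), contraposes to O(¬s -> t); with O(¬s) we get O(t).
Premise 8, O(¬c -> ¬t), contraposes to O(t -> c); with O(t) we get O(c).
Premise 7, O(¬j -> ¬c), contraposes to O(c -> j); with O(c) we get O(j).
Premises 3, 5, 6 do not contribute to this derivation.
Thus O(j), which is F(¬j): ¬j is forbidden.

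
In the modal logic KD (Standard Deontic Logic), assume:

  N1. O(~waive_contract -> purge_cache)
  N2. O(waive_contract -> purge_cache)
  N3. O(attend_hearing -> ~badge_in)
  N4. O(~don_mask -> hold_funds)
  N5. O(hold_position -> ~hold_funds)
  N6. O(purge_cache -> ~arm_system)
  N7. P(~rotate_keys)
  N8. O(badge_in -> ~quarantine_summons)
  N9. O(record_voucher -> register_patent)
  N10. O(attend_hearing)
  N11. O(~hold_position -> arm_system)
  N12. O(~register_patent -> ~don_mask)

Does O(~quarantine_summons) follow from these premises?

Premise 8 is O(badge_in -> ~quarantine_summons), but O(badge_in) is not derivable from the premises, so it does not yield O(~quarantine_summons).
No other premise forces O(~quarantine_summons). An ideal world satisfying every premise can still have ~quarantine_summons false, so O(~quarantine_summons) is not derivable.

No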